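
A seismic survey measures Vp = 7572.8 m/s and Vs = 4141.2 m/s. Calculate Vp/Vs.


Vp/Vs = 7572.8 / 4141.2
= 1.8286

1.8286


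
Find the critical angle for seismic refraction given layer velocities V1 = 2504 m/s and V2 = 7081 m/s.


V1/V2 = 2504/7081 = 0.353622
theta_c = arcsin(0.353622) = 20.709 degrees

20.709


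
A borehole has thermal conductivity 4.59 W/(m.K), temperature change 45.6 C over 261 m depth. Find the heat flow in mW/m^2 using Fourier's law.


q = k * dT / dz * 1000
= 4.59 * 45.6 / 261 * 1000
= 0.801931 * 1000
= 801.931 mW/m^2

801.931


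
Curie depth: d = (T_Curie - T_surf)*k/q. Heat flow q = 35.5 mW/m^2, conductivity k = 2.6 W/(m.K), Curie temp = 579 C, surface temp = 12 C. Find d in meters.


T_Curie - T_surf = 579 - 12 = 567 C
Convert q to W/m^2: 35.5 mW/m^2 = 0.0355 W/m^2
d = 567 * 2.6 / 0.0355 = 41526.76 m

41526.76


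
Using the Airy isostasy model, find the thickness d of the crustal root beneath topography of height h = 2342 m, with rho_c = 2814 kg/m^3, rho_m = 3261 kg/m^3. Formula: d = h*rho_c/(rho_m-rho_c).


rho_m - rho_c = 3261 - 2814 = 447
d = 2342 * 2814 / 447
= 6590388 / 447
= 14743.6 m

14743.6


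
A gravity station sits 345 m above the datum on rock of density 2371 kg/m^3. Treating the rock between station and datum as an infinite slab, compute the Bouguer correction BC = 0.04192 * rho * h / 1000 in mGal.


BC = 0.04192 * rho * h / 1000
= 0.04192 * 2371 * 345 / 1000
= 34.2904 mGal

34.2904


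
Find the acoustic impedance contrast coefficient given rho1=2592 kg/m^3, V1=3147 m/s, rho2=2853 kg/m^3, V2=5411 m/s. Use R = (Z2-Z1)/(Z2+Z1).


Z1 = 2592 * 3147 = 8157024
Z2 = 2853 * 5411 = 15437583
R = (15437583 - 8157024) / (15437583 + 8157024) = 7280559 / 23594607 = 0.3086

0.3086


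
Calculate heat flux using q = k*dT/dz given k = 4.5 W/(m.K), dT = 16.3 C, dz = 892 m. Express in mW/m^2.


q = k * dT / dz * 1000
= 4.5 * 16.3 / 892 * 1000
= 0.082231 * 1000
= 82.2309 mW/m^2

82.2309


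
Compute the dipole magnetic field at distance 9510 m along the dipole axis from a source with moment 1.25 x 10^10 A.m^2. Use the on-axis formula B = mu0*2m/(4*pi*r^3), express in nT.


m = 1.25 x 10^10 = 12500000000 A.m^2
2m = 25000000000 A.m^2
r^3 = 9510^3 = 860085351000
B = (4pi*10^-7) * 25000000000 / (4*pi * 860085351000) * 1e9
= 31415.926536 / 10808151280647.2 * 1e9
= 2.9067 nT

2.9067


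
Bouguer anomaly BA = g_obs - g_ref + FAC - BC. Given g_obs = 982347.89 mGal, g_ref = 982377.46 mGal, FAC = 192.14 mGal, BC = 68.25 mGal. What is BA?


BA = g_obs - g_ref + FAC - BC
= 982347.89 - 982377.46 + 192.14 - 68.25
= 94.32 mGal

94.32


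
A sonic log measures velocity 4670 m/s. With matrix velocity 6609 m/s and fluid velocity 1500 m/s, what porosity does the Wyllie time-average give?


1/V - 1/Vm = 1/4670 - 1/6609 = 6.282e-05
1/Vf - 1/Vm = 1/1500 - 1/6609 = 0.00051536
phi = 6.282e-05 / 0.00051536 = 0.1219

0.1219


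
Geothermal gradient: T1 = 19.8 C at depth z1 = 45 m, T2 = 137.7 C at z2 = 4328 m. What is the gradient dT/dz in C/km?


dT = 137.7 - 19.8 = 117.9 C
dz = 4328 - 45 = 4283 m
gradient = dT/dz * 1000 = 117.9/4283 * 1000 = 27.5274 C/km

27.5274


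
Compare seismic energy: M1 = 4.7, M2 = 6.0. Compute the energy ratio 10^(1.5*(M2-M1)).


M2 - M1 = 6.0 - 4.7 = 1.3
1.5 * 1.3 = 1.95
ratio = 10^1.95 = 89.13

89.13


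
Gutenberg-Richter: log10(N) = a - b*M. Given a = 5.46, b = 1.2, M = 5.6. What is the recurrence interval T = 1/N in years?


log10(N) = 5.46 - 1.2*5.6 = -1.26
N = 10^-1.26 = 0.054954
T = 1/N = 1/0.054954 = 18.197 years

18.197


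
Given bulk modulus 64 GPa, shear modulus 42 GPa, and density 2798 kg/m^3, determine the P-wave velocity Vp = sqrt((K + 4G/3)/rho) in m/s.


First compute the effective modulus:
K + 4G/3 = 64e9 + 4*42e9/3 = 120000000000.0 Pa
Then divide by density:
120000000000.0 / 2798 = 42887776.9836 Pa/(kg/m^3)
Take the square root:
Vp = sqrt(42887776.9836) = 6548.88 m/s

6548.88


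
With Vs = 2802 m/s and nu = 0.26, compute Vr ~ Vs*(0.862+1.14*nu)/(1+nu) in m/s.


Numerator factor = 0.862 + 1.14*0.26 = 1.1584
Denominator = 1 + 0.26 = 1.26
Vr = 2802 * 1.1584 / 1.26 = 2576.06 m/s

2576.06


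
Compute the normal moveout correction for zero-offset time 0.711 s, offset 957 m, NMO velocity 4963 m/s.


x/Vnmo = 957/4963 = 0.192827
(x/Vnmo)^2 = 0.037182
t0^2 = 0.505521
sqrt(0.505521 + 0.037182) = 0.736684
dt = 0.736684 - 0.711 = 0.025684

0.025684


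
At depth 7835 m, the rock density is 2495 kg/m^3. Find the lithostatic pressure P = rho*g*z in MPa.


P = rho * g * z / 1e6
= 2495 * 9.81 * 7835 / 1e6
= 191769068.25 / 1e6
= 191.7691 MPa

191.7691


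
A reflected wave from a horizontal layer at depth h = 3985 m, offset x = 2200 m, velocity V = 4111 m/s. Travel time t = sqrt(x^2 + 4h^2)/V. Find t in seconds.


x^2 + 4h^2 = 2200^2 + 4*3985^2 = 4840000 + 63520900 = 68360900
sqrt(68360900) = 8268.0651
t = 8268.0651 / 4111 = 2.0112 s

2.0112


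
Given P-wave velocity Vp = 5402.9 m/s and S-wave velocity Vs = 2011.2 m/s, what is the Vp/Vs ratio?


Vp/Vs = 5402.9 / 2011.2
= 2.6864

2.6864


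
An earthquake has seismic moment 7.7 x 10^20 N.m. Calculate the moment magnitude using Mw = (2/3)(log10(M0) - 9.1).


log10(M0) = log10(7.7 x 10^20) = 20.8865
Mw = 2/3 * (20.8865 - 9.1)
= 2/3 * 11.7865
= 7.86

7.86


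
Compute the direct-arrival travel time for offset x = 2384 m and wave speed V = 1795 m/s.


t = x / V
= 2384 / 1795
= 1.3281 s

1.3281


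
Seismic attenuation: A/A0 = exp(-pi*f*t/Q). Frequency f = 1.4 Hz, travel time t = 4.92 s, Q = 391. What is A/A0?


pi*f*t/Q = pi*1.4*4.92/391 = 0.055343
A/A0 = exp(-0.055343) = 0.94616

0.94616


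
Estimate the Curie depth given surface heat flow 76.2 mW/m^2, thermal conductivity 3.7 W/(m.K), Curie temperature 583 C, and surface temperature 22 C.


T_Curie - T_surf = 583 - 22 = 561 C
Convert q to W/m^2: 76.2 mW/m^2 = 0.0762 W/m^2
d = 561 * 3.7 / 0.0762 = 27240.16 m

27240.16


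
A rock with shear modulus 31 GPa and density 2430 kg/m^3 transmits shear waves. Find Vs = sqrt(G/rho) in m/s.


Convert G to Pa: G = 31e9 Pa
Compute G/rho = 31e9 / 2430 = 12757201.6461
Vs = sqrt(12757201.6461) = 3571.72 m/s

3571.72


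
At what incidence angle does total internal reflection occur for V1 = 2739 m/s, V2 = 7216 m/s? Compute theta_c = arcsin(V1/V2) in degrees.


V1/V2 = 2739/7216 = 0.379573
theta_c = arcsin(0.379573) = 22.3072 degrees

22.3072


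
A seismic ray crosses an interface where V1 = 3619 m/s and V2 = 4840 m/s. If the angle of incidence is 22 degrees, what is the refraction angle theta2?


sin(theta1) = sin(22 deg) = 0.374607
sin(theta2) = V2/V1 * sin(theta1) = 4840/3619 * 0.374607 = 0.500994
theta2 = arcsin(0.500994) = 30.0658 degrees

30.0658


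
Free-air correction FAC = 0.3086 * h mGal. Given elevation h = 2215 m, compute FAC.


FAC = 0.3086 * h
= 0.3086 * 2215
= 683.549 mGal

683.549


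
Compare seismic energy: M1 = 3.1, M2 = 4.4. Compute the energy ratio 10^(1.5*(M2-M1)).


M2 - M1 = 4.4 - 3.1 = 1.3
1.5 * 1.3 = 1.95
ratio = 10^1.95 = 89.13

89.13


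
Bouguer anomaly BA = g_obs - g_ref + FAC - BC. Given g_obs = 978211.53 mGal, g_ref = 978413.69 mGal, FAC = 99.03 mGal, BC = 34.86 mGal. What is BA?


BA = g_obs - g_ref + FAC - BC
= 978211.53 - 978413.69 + 99.03 - 34.86
= -137.99 mGal

-137.99


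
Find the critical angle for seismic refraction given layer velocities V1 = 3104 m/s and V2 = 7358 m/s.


V1/V2 = 3104/7358 = 0.421854
theta_c = arcsin(0.421854) = 24.9517 degrees

24.9517


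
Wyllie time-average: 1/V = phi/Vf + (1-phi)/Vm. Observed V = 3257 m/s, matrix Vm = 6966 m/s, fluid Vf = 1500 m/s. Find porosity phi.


1/V - 1/Vm = 1/3257 - 1/6966 = 0.00016348
1/Vf - 1/Vm = 1/1500 - 1/6966 = 0.00052311
phi = 0.00016348 / 0.00052311 = 0.3125

0.3125


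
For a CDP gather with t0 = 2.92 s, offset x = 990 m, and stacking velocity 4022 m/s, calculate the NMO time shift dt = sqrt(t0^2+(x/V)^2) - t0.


x/Vnmo = 990/4022 = 0.246146
(x/Vnmo)^2 = 0.060588
t0^2 = 8.5264
sqrt(8.5264 + 0.060588) = 2.930356
dt = 2.930356 - 2.92 = 0.010356

0.010356


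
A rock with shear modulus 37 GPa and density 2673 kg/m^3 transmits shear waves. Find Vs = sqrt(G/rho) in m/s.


Convert G to Pa: G = 37e9 Pa
Compute G/rho = 37e9 / 2673 = 13842124.9532
Vs = sqrt(13842124.9532) = 3720.5 m/s

3720.5


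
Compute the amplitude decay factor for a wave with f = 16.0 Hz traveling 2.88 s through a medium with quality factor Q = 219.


pi*f*t/Q = pi*16.0*2.88/219 = 0.661026
A/A0 = exp(-0.661026) = 0.516322

0.516322


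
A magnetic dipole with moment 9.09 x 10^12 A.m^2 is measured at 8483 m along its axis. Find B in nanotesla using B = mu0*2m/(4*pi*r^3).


m = 9.09 x 10^12 = 9090000000000 A.m^2
2m = 18180000000000 A.m^2
r^3 = 8483^3 = 610447614587
B = (4pi*10^-7) * 18180000000000 / (4*pi * 610447614587) * 1e9
= 22845661.776905 / 7671110965551.73 * 1e9
= 2978.1425 nT

2978.1425


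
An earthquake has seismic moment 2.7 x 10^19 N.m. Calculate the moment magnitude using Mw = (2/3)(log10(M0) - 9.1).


log10(M0) = log10(2.7 x 10^19) = 19.4314
Mw = 2/3 * (19.4314 - 9.1)
= 2/3 * 10.3314
= 6.89

6.89


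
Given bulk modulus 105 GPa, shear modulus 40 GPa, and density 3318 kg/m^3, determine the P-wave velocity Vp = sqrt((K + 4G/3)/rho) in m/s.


First compute the effective modulus:
K + 4G/3 = 105e9 + 4*40e9/3 = 158333333333.33 Pa
Then divide by density:
158333333333.33 / 3318 = 47719509.7448 Pa/(kg/m^3)
Take the square root:
Vp = sqrt(47719509.7448) = 6907.93 m/s

6907.93


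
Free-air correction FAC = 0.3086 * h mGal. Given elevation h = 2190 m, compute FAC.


FAC = 0.3086 * h
= 0.3086 * 2190
= 675.834 mGal

675.834


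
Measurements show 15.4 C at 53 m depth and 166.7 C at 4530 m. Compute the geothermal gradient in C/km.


dT = 166.7 - 15.4 = 151.3 C
dz = 4530 - 53 = 4477 m
gradient = dT/dz * 1000 = 151.3/4477 * 1000 = 33.795 C/km

33.795


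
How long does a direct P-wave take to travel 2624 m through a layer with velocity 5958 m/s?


t = x / V
= 2624 / 5958
= 0.4404 s

0.4404


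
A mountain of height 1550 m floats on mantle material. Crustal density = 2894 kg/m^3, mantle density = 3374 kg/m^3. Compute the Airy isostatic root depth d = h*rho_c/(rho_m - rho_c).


rho_m - rho_c = 3374 - 2894 = 480
d = 1550 * 2894 / 480
= 4485700 / 480
= 9345.21 m

9345.21


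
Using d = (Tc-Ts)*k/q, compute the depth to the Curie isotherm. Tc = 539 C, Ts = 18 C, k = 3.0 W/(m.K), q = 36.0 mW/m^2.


T_Curie - T_surf = 539 - 18 = 521 C
Convert q to W/m^2: 36.0 mW/m^2 = 0.036 W/m^2
d = 521 * 3.0 / 0.036 = 43416.67 m

43416.67


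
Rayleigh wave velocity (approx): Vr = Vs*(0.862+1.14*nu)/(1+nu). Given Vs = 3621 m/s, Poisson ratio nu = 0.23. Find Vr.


Numerator factor = 0.862 + 1.14*0.23 = 1.1242
Denominator = 1 + 0.23 = 1.23
Vr = 3621 * 1.1242 / 1.23 = 3309.54 m/s

3309.54


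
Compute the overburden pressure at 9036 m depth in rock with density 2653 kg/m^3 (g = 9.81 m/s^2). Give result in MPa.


P = rho * g * z / 1e6
= 2653 * 9.81 * 9036 / 1e6
= 235170303.48 / 1e6
= 235.1703 MPa

235.1703


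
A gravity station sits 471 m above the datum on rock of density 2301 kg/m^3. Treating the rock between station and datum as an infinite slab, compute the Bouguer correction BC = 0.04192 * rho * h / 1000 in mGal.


BC = 0.04192 * rho * h / 1000
= 0.04192 * 2301 * 471 / 1000
= 45.4317 mGal

45.4317


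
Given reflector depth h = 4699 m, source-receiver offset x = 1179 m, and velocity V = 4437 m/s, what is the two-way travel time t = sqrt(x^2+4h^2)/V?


x^2 + 4h^2 = 1179^2 + 4*4699^2 = 1390041 + 88322404 = 89712445
sqrt(89712445) = 9471.6654
t = 9471.6654 / 4437 = 2.1347 s

2.1347


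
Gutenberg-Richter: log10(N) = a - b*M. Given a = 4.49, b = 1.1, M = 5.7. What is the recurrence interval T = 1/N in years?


log10(N) = 4.49 - 1.1*5.7 = -1.78
N = 10^-1.78 = 0.016596
T = 1/N = 1/0.016596 = 60.256 years

60.256


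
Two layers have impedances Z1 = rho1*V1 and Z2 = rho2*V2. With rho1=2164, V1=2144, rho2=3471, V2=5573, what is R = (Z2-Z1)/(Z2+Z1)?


Z1 = 2164 * 2144 = 4639616
Z2 = 3471 * 5573 = 19343883
R = (19343883 - 4639616) / (19343883 + 4639616) = 14704267 / 23983499 = 0.6131

0.6131


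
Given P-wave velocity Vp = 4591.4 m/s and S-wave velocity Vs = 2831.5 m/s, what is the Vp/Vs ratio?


Vp/Vs = 4591.4 / 2831.5
= 1.6215

1.6215


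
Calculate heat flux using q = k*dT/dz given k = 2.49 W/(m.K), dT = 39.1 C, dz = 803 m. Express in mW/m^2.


q = k * dT / dz * 1000
= 2.49 * 39.1 / 803 * 1000
= 0.121244 * 1000
= 121.2441 mW/m^2

121.2441


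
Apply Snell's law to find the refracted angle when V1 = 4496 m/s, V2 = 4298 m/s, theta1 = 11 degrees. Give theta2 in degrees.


sin(theta1) = sin(11 deg) = 0.190809
sin(theta2) = V2/V1 * sin(theta1) = 4298/4496 * 0.190809 = 0.182406
theta2 = arcsin(0.182406) = 10.5099 degrees

10.5099


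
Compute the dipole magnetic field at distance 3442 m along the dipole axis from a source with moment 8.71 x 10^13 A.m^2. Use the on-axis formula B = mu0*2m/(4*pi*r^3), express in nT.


m = 8.71 x 10^13 = 87100000000000 A.m^2
2m = 174200000000000 A.m^2
r^3 = 3442^3 = 40778626888
B = (4pi*10^-7) * 174200000000000 / (4*pi * 40778626888) * 1e9
= 218906176.102137 / 512439338619.28 * 1e9
= 427184.5653 nT

427184.5653


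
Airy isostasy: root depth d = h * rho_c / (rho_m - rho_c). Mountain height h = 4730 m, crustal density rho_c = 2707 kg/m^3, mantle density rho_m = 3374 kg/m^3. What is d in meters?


rho_m - rho_c = 3374 - 2707 = 667
d = 4730 * 2707 / 667
= 12804110 / 667
= 19196.57 m

19196.57


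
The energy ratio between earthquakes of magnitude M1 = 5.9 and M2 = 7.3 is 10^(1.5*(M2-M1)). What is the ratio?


M2 - M1 = 7.3 - 5.9 = 1.4
1.5 * 1.4 = 2.1
ratio = 10^2.1 = 125.89

125.89


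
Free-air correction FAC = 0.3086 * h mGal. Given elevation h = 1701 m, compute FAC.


FAC = 0.3086 * h
= 0.3086 * 1701
= 524.9286 mGal

524.9286


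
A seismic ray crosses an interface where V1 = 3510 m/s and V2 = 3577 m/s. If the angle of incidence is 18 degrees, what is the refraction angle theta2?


sin(theta1) = sin(18 deg) = 0.309017
sin(theta2) = V2/V1 * sin(theta1) = 3577/3510 * 0.309017 = 0.314916
theta2 = arcsin(0.314916) = 18.3557 degrees

18.3557


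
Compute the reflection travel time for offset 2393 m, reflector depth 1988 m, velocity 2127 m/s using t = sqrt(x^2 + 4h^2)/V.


x^2 + 4h^2 = 2393^2 + 4*1988^2 = 5726449 + 15808576 = 21535025
sqrt(21535025) = 4640.5846
t = 4640.5846 / 2127 = 2.1818 s

2.1818


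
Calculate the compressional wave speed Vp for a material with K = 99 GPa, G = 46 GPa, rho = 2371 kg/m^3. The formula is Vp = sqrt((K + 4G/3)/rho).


First compute the effective modulus:
K + 4G/3 = 99e9 + 4*46e9/3 = 160333333333.33 Pa
Then divide by density:
160333333333.33 / 2371 = 67622662.7302 Pa/(kg/m^3)
Take the square root:
Vp = sqrt(67622662.7302) = 8223.3 m/s

8223.3


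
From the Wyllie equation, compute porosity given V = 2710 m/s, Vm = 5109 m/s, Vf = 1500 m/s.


1/V - 1/Vm = 1/2710 - 1/5109 = 0.00017327
1/Vf - 1/Vm = 1/1500 - 1/5109 = 0.00047093
phi = 0.00017327 / 0.00047093 = 0.3679

0.3679


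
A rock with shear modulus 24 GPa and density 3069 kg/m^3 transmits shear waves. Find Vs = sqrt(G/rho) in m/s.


Convert G to Pa: G = 24e9 Pa
Compute G/rho = 24e9 / 3069 = 7820136.8524
Vs = sqrt(7820136.8524) = 2796.45 m/s

2796.45


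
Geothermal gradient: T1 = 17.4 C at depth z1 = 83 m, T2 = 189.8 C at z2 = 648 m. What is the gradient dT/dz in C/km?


dT = 189.8 - 17.4 = 172.4 C
dz = 648 - 83 = 565 m
gradient = dT/dz * 1000 = 172.4/565 * 1000 = 305.1327 C/km

305.1327


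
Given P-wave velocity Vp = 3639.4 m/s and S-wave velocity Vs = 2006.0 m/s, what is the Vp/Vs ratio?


Vp/Vs = 3639.4 / 2006.0
= 1.8143

1.8143


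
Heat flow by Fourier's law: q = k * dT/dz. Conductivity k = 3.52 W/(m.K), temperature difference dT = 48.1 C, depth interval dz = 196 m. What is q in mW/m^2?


q = k * dT / dz * 1000
= 3.52 * 48.1 / 196 * 1000
= 0.863837 * 1000
= 863.8367 mW/m^2

863.8367


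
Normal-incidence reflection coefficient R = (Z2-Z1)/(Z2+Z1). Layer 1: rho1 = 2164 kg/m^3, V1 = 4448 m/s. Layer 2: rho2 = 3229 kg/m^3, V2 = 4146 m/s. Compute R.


Z1 = 2164 * 4448 = 9625472
Z2 = 3229 * 4146 = 13387434
R = (13387434 - 9625472) / (13387434 + 9625472) = 3761962 / 23012906 = 0.1635

0.1635


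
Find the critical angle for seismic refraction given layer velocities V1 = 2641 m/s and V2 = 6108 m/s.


V1/V2 = 2641/6108 = 0.432384
theta_c = arcsin(0.432384) = 25.6189 degrees

25.6189


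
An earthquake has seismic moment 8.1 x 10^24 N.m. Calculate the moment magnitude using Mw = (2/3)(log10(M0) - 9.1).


log10(M0) = log10(8.1 x 10^24) = 24.9085
Mw = 2/3 * (24.9085 - 9.1)
= 2/3 * 15.8085
= 10.54

10.54


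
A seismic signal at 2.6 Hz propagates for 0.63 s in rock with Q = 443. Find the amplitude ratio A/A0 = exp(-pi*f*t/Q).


pi*f*t/Q = pi*2.6*0.63/443 = 0.011616
A/A0 = exp(-0.011616) = 0.988451

0.988451


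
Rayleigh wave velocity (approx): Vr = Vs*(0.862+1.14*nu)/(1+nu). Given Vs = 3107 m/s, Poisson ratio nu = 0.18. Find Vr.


Numerator factor = 0.862 + 1.14*0.18 = 1.0672
Denominator = 1 + 0.18 = 1.18
Vr = 3107 * 1.0672 / 1.18 = 2809.99 m/s

2809.99


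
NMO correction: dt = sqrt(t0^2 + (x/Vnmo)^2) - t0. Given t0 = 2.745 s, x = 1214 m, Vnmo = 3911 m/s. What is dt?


x/Vnmo = 1214/3911 = 0.310407
(x/Vnmo)^2 = 0.096352
t0^2 = 7.535025
sqrt(7.535025 + 0.096352) = 2.762495
dt = 2.762495 - 2.745 = 0.017495

0.017495


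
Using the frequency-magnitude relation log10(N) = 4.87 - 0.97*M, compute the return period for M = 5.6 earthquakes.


log10(N) = 4.87 - 0.97*5.6 = -0.562
N = 10^-0.562 = 0.274157
T = 1/N = 1/0.274157 = 3.6475 years

3.6475


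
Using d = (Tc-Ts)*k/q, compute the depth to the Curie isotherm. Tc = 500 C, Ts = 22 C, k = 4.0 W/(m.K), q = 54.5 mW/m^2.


T_Curie - T_surf = 500 - 22 = 478 C
Convert q to W/m^2: 54.5 mW/m^2 = 0.0545 W/m^2
d = 478 * 4.0 / 0.0545 = 35082.57 m

35082.57


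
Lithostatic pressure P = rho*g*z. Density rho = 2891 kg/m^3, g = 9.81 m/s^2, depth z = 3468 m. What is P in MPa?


P = rho * g * z / 1e6
= 2891 * 9.81 * 3468 / 1e6
= 98354942.28 / 1e6
= 98.3549 MPa

98.3549


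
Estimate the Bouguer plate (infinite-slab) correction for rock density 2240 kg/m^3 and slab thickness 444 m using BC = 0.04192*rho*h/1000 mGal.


BC = 0.04192 * rho * h / 1000
= 0.04192 * 2240 * 444 / 1000
= 41.692 mGal

41.692


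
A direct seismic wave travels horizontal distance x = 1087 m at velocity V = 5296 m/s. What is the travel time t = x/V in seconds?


t = x / V
= 1087 / 5296
= 0.2052 s

0.2052


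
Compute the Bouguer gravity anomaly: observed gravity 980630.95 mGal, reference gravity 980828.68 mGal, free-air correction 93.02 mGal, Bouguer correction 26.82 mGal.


BA = g_obs - g_ref + FAC - BC
= 980630.95 - 980828.68 + 93.02 - 26.82
= -131.53 mGal

-131.53


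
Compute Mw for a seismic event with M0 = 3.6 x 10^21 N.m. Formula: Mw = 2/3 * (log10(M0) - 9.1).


log10(M0) = log10(3.6 x 10^21) = 21.5563
Mw = 2/3 * (21.5563 - 9.1)
= 2/3 * 12.4563
= 8.3

8.3


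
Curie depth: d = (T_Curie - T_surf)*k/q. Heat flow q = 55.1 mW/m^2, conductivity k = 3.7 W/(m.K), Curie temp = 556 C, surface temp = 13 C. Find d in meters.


T_Curie - T_surf = 556 - 13 = 543 C
Convert q to W/m^2: 55.1 mW/m^2 = 0.0551 W/m^2
d = 543 * 3.7 / 0.0551 = 36462.79 m

36462.79


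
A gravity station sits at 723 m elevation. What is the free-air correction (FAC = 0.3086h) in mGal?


FAC = 0.3086 * h
= 0.3086 * 723
= 223.1178 mGal

223.1178


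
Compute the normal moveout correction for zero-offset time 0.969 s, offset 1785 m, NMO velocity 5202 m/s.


x/Vnmo = 1785/5202 = 0.343137
(x/Vnmo)^2 = 0.117743
t0^2 = 0.938961
sqrt(0.938961 + 0.117743) = 1.027961
dt = 1.027961 - 0.969 = 0.058961

0.058961


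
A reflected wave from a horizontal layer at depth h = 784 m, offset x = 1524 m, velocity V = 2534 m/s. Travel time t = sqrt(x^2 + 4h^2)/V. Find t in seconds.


x^2 + 4h^2 = 1524^2 + 4*784^2 = 2322576 + 2458624 = 4781200
sqrt(4781200) = 2186.5955
t = 2186.5955 / 2534 = 0.8629 s

0.8629


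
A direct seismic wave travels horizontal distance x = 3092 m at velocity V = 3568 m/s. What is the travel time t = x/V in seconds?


t = x / V
= 3092 / 3568
= 0.8666 s

0.8666


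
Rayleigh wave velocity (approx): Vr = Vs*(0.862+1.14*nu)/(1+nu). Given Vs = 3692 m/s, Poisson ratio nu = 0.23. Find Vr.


Numerator factor = 0.862 + 1.14*0.23 = 1.1242
Denominator = 1 + 0.23 = 1.23
Vr = 3692 * 1.1242 / 1.23 = 3374.43 m/s

3374.43


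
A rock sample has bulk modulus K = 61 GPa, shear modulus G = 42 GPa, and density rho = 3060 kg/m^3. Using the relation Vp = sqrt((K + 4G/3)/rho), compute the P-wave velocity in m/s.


First compute the effective modulus:
K + 4G/3 = 61e9 + 4*42e9/3 = 117000000000.0 Pa
Then divide by density:
117000000000.0 / 3060 = 38235294.1176 Pa/(kg/m^3)
Take the square root:
Vp = sqrt(38235294.1176) = 6183.47 m/s

6183.47


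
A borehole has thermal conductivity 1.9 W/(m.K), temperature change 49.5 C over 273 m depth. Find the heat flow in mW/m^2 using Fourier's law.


q = k * dT / dz * 1000
= 1.9 * 49.5 / 273 * 1000
= 0.344505 * 1000
= 344.5055 mW/m^2

344.5055


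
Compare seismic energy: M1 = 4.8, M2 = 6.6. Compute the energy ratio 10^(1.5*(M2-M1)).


M2 - M1 = 6.6 - 4.8 = 1.8
1.5 * 1.8 = 2.7
ratio = 10^2.7 = 501.19

501.19


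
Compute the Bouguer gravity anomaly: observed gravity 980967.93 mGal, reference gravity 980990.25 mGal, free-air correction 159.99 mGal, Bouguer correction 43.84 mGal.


BA = g_obs - g_ref + FAC - BC
= 980967.93 - 980990.25 + 159.99 - 43.84
= 93.83 mGal

93.83


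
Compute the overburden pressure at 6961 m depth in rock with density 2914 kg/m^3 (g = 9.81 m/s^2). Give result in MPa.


P = rho * g * z / 1e6
= 2914 * 9.81 * 6961 / 1e6
= 198989512.74 / 1e6
= 198.9895 MPa

198.9895


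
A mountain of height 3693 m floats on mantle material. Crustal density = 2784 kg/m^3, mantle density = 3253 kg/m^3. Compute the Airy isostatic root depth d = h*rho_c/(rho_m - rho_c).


rho_m - rho_c = 3253 - 2784 = 469
d = 3693 * 2784 / 469
= 10281312 / 469
= 21921.77 m

21921.77


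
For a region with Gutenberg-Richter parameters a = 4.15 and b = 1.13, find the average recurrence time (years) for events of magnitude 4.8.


log10(N) = 4.15 - 1.13*4.8 = -1.274
N = 10^-1.274 = 0.053211
T = 1/N = 1/0.053211 = 18.7932 years

18.7932


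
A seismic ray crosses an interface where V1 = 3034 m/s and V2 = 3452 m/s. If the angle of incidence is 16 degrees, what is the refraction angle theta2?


sin(theta1) = sin(16 deg) = 0.275637
sin(theta2) = V2/V1 * sin(theta1) = 3452/3034 * 0.275637 = 0.313612
theta2 = arcsin(0.313612) = 18.2771 degrees

18.2771


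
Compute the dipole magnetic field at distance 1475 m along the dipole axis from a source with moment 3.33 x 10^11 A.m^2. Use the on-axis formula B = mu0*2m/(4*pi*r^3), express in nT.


m = 3.33 x 10^11 = 333000000000 A.m^2
2m = 666000000000 A.m^2
r^3 = 1475^3 = 3209046875
B = (4pi*10^-7) * 666000000000 / (4*pi * 3209046875) * 1e9
= 836920.282916 / 40326072350.1 * 1e9
= 20753.8259 nT

20753.8259


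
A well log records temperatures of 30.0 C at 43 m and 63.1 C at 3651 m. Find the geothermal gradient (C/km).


dT = 63.1 - 30.0 = 33.1 C
dz = 3651 - 43 = 3608 m
gradient = dT/dz * 1000 = 33.1/3608 * 1000 = 9.1741 C/km

9.1741


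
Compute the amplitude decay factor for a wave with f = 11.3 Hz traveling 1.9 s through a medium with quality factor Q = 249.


pi*f*t/Q = pi*11.3*1.9/249 = 0.270884
A/A0 = exp(-0.270884) = 0.762705

0.762705


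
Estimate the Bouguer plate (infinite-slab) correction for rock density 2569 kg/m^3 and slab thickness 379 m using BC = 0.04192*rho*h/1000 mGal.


BC = 0.04192 * rho * h / 1000
= 0.04192 * 2569 * 379 / 1000
= 40.8154 mGal

40.8154


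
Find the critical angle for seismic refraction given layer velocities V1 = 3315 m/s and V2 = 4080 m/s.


V1/V2 = 3315/4080 = 0.8125
theta_c = arcsin(0.8125) = 54.3409 degrees

54.3409


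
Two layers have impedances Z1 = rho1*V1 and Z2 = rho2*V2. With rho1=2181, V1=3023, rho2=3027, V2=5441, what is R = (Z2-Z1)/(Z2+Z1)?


Z1 = 2181 * 3023 = 6593163
Z2 = 3027 * 5441 = 16469907
R = (16469907 - 6593163) / (16469907 + 6593163) = 9876744 / 23063070 = 0.4282

0.4282


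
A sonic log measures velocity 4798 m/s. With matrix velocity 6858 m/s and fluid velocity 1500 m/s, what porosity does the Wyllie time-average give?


1/V - 1/Vm = 1/4798 - 1/6858 = 6.261e-05
1/Vf - 1/Vm = 1/1500 - 1/6858 = 0.00052085
phi = 6.261e-05 / 0.00052085 = 0.1202

0.1202


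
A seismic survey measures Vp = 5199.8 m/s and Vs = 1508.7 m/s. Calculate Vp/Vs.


Vp/Vs = 5199.8 / 1508.7
= 3.4465

3.4465


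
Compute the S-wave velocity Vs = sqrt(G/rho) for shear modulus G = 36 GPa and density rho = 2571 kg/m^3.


Convert G to Pa: G = 36e9 Pa
Compute G/rho = 36e9 / 2571 = 14002333.7223
Vs = sqrt(14002333.7223) = 3741.97 m/s

3741.97


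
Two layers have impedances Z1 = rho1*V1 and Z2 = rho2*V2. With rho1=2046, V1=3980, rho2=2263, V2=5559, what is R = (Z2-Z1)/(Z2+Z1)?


Z1 = 2046 * 3980 = 8143080
Z2 = 2263 * 5559 = 12580017
R = (12580017 - 8143080) / (12580017 + 8143080) = 4436937 / 20723097 = 0.2141

0.2141


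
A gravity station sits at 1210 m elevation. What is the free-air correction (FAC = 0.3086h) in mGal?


FAC = 0.3086 * h
= 0.3086 * 1210
= 373.406 mGal

373.406


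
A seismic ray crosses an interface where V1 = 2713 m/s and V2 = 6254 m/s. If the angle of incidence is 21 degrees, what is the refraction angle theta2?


sin(theta1) = sin(21 deg) = 0.358368
sin(theta2) = V2/V1 * sin(theta1) = 6254/2713 * 0.358368 = 0.826109
theta2 = arcsin(0.826109) = 55.7011 degrees

55.7011


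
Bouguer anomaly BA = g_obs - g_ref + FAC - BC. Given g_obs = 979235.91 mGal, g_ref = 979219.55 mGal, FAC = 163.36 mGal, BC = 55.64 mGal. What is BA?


BA = g_obs - g_ref + FAC - BC
= 979235.91 - 979219.55 + 163.36 - 55.64
= 124.08 mGal

124.08


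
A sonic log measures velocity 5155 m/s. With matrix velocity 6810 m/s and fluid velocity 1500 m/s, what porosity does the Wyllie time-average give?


1/V - 1/Vm = 1/5155 - 1/6810 = 4.714e-05
1/Vf - 1/Vm = 1/1500 - 1/6810 = 0.00051982
phi = 4.714e-05 / 0.00051982 = 0.0907

0.0907


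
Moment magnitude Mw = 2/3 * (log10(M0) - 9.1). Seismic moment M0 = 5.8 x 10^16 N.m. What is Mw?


log10(M0) = log10(5.8 x 10^16) = 16.7634
Mw = 2/3 * (16.7634 - 9.1)
= 2/3 * 7.6634
= 5.11

5.11


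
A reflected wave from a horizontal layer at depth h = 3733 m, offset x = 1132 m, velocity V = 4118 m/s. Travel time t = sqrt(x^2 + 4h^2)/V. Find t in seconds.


x^2 + 4h^2 = 1132^2 + 4*3733^2 = 1281424 + 55741156 = 57022580
sqrt(57022580) = 7551.3297
t = 7551.3297 / 4118 = 1.8337 s

1.8337


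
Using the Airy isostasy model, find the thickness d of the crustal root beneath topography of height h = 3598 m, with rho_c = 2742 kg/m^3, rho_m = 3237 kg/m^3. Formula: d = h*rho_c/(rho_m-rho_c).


rho_m - rho_c = 3237 - 2742 = 495
d = 3598 * 2742 / 495
= 9865716 / 495
= 19930.74 m

19930.74


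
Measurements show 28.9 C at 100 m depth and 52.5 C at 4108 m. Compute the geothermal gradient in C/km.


dT = 52.5 - 28.9 = 23.6 C
dz = 4108 - 100 = 4008 m
gradient = dT/dz * 1000 = 23.6/4008 * 1000 = 5.8882 C/km

5.8882


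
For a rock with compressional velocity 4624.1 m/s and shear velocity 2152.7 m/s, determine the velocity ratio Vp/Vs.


Vp/Vs = 4624.1 / 2152.7
= 2.148

2.148


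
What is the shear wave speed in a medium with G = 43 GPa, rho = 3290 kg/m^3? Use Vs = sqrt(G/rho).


Convert G to Pa: G = 43e9 Pa
Compute G/rho = 43e9 / 3290 = 13069908.8146
Vs = sqrt(13069908.8146) = 3615.23 m/s

3615.23


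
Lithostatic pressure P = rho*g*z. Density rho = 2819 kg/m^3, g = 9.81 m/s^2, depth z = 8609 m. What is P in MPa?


P = rho * g * z / 1e6
= 2819 * 9.81 * 8609 / 1e6
= 238076643.51 / 1e6
= 238.0766 MPa

238.0766


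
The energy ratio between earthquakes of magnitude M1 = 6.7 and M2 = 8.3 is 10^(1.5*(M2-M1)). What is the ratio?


M2 - M1 = 8.3 - 6.7 = 1.6
1.5 * 1.6 = 2.4
ratio = 10^2.4 = 251.19

251.19


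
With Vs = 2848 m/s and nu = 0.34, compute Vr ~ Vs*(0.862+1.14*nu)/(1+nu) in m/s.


Numerator factor = 0.862 + 1.14*0.34 = 1.2496
Denominator = 1 + 0.34 = 1.34
Vr = 2848 * 1.2496 / 1.34 = 2655.87 m/s

2655.87


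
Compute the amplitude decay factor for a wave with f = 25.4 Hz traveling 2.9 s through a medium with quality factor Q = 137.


pi*f*t/Q = pi*25.4*2.9/137 = 1.689122
A/A0 = exp(-1.689122) = 0.184682

0.184682


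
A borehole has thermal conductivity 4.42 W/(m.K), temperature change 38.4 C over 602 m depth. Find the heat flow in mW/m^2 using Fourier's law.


q = k * dT / dz * 1000
= 4.42 * 38.4 / 602 * 1000
= 0.28194 * 1000
= 281.9402 mW/m^2

281.9402


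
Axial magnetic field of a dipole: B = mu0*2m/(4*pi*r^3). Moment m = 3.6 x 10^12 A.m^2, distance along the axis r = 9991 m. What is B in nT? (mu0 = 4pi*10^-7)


m = 3.6 x 10^12 = 3600000000000 A.m^2
2m = 7200000000000 A.m^2
r^3 = 9991^3 = 997302429271
B = (4pi*10^-7) * 7200000000000 / (4*pi * 997302429271) * 1e9
= 9047786.842339 / 12532471940820.11 * 1e9
= 721.9475 nT

721.9475


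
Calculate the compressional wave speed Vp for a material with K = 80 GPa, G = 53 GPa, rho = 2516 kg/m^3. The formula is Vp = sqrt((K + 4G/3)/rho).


First compute the effective modulus:
K + 4G/3 = 80e9 + 4*53e9/3 = 150666666666.67 Pa
Then divide by density:
150666666666.67 / 2516 = 59883412.8246 Pa/(kg/m^3)
Take the square root:
Vp = sqrt(59883412.8246) = 7738.44 m/s

7738.44


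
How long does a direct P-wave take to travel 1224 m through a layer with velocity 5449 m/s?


t = x / V
= 1224 / 5449
= 0.2246 s

0.2246


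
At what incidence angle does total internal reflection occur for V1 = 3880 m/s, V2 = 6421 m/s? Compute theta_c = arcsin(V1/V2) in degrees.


V1/V2 = 3880/6421 = 0.604267
theta_c = arcsin(0.604267) = 37.1761 degrees

37.1761


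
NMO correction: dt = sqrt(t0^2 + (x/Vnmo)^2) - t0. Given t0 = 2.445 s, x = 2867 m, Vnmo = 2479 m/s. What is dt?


x/Vnmo = 2867/2479 = 1.156515
(x/Vnmo)^2 = 1.337526
t0^2 = 5.978025
sqrt(5.978025 + 1.337526) = 2.704728
dt = 2.704728 - 2.445 = 0.259728

0.259728


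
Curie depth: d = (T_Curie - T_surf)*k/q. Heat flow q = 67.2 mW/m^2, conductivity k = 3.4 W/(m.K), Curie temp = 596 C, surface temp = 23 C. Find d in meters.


T_Curie - T_surf = 596 - 23 = 573 C
Convert q to W/m^2: 67.2 mW/m^2 = 0.0672 W/m^2
d = 573 * 3.4 / 0.0672 = 28991.07 m

28991.07


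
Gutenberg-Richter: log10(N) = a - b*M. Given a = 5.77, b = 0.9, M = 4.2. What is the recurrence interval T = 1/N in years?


log10(N) = 5.77 - 0.9*4.2 = 1.99
N = 10^1.99 = 97.723722
T = 1/N = 1/97.723722 = 0.0102 years

0.0102


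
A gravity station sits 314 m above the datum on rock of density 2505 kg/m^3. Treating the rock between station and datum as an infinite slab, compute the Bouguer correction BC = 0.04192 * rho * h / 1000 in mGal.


BC = 0.04192 * rho * h / 1000
= 0.04192 * 2505 * 314 / 1000
= 32.973 mGal

32.973


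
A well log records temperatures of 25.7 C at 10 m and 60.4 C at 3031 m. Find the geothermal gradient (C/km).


dT = 60.4 - 25.7 = 34.7 C
dz = 3031 - 10 = 3021 m
gradient = dT/dz * 1000 = 34.7/3021 * 1000 = 11.4863 C/km

11.4863


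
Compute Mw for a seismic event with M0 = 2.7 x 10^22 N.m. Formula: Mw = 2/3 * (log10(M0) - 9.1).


log10(M0) = log10(2.7 x 10^22) = 22.4314
Mw = 2/3 * (22.4314 - 9.1)
= 2/3 * 13.3314
= 8.89

8.89


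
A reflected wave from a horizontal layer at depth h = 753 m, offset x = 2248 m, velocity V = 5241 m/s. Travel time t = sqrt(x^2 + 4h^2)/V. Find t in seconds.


x^2 + 4h^2 = 2248^2 + 4*753^2 = 5053504 + 2268036 = 7321540
sqrt(7321540) = 2705.8344
t = 2705.8344 / 5241 = 0.5163 s

0.5163


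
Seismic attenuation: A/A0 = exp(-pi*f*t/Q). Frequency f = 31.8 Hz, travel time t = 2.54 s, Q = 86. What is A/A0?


pi*f*t/Q = pi*31.8*2.54/86 = 2.950613
A/A0 = exp(-2.950613) = 0.052308

0.052308


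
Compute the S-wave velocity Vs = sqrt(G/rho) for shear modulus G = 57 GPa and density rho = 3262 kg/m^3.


Convert G to Pa: G = 57e9 Pa
Compute G/rho = 57e9 / 3262 = 17473942.3666
Vs = sqrt(17473942.3666) = 4180.18 m/s

4180.18


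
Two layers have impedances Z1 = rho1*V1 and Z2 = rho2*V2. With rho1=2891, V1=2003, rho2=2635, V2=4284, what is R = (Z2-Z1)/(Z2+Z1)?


Z1 = 2891 * 2003 = 5790673
Z2 = 2635 * 4284 = 11288340
R = (11288340 - 5790673) / (11288340 + 5790673) = 5497667 / 17079013 = 0.3219

0.3219


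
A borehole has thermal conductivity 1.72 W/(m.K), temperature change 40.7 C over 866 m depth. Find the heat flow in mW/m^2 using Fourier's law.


q = k * dT / dz * 1000
= 1.72 * 40.7 / 866 * 1000
= 0.080836 * 1000
= 80.836 mW/m^2

80.836


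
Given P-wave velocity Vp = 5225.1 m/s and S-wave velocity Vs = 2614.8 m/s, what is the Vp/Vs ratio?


Vp/Vs = 5225.1 / 2614.8
= 1.9983

1.9983


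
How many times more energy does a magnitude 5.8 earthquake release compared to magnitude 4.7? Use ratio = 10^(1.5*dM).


M2 - M1 = 5.8 - 4.7 = 1.1
1.5 * 1.1 = 1.65
ratio = 10^1.65 = 44.67

44.67


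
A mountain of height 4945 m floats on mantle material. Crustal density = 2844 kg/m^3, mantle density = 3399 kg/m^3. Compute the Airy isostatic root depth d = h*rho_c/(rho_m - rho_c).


rho_m - rho_c = 3399 - 2844 = 555
d = 4945 * 2844 / 555
= 14063580 / 555
= 25339.78 m

25339.78


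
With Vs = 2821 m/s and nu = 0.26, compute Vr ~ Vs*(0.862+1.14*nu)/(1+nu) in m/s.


Numerator factor = 0.862 + 1.14*0.26 = 1.1584
Denominator = 1 + 0.26 = 1.26
Vr = 2821 * 1.1584 / 1.26 = 2593.53 m/s

2593.53


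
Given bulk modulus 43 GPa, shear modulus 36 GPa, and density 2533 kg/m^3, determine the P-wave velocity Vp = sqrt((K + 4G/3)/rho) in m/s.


First compute the effective modulus:
K + 4G/3 = 43e9 + 4*36e9/3 = 91000000000.0 Pa
Then divide by density:
91000000000.0 / 2533 = 35925779.7079 Pa/(kg/m^3)
Take the square root:
Vp = sqrt(35925779.7079) = 5993.81 m/s

5993.81


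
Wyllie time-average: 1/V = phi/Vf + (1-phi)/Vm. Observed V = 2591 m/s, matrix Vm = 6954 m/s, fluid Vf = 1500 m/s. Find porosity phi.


1/V - 1/Vm = 1/2591 - 1/6954 = 0.00024215
1/Vf - 1/Vm = 1/1500 - 1/6954 = 0.00052286
phi = 0.00024215 / 0.00052286 = 0.4631

0.4631


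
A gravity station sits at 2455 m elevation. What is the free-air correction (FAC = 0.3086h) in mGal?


FAC = 0.3086 * h
= 0.3086 * 2455
= 757.613 mGal

757.613


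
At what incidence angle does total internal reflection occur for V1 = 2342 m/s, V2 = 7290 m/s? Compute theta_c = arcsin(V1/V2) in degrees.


V1/V2 = 2342/7290 = 0.321262
theta_c = arcsin(0.321262) = 18.7393 degrees

18.7393


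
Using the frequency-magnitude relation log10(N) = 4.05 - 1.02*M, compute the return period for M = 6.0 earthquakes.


log10(N) = 4.05 - 1.02*6.0 = -2.07
N = 10^-2.07 = 0.008511
T = 1/N = 1/0.008511 = 117.4898 years

117.4898


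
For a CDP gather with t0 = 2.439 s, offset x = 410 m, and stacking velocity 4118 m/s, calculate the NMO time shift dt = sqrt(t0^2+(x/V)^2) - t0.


x/Vnmo = 410/4118 = 0.099563
(x/Vnmo)^2 = 0.009913
t0^2 = 5.948721
sqrt(5.948721 + 0.009913) = 2.441031
dt = 2.441031 - 2.439 = 0.002031

0.002031


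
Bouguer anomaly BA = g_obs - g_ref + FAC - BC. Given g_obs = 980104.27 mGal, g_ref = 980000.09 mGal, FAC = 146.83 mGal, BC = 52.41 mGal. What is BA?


BA = g_obs - g_ref + FAC - BC
= 980104.27 - 980000.09 + 146.83 - 52.41
= 198.6 mGal

198.6


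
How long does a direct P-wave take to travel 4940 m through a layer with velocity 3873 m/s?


t = x / V
= 4940 / 3873
= 1.2755 s

1.2755


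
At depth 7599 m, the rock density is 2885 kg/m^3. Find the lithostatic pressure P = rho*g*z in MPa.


P = rho * g * z / 1e6
= 2885 * 9.81 * 7599 / 1e6
= 215065758.15 / 1e6
= 215.0658 MPa

215.0658


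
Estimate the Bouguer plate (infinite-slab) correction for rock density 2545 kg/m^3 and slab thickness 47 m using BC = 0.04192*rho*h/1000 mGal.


BC = 0.04192 * rho * h / 1000
= 0.04192 * 2545 * 47 / 1000
= 5.0143 mGal

5.0143


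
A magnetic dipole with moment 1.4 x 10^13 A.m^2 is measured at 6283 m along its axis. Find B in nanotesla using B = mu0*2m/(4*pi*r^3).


m = 1.4 x 10^13 = 14000000000000 A.m^2
2m = 28000000000000 A.m^2
r^3 = 6283^3 = 248028267187
B = (4pi*10^-7) * 28000000000000 / (4*pi * 248028267187) * 1e9
= 35185837.720206 / 3116815128309.14 * 1e9
= 11289.0358 nT

11289.0358


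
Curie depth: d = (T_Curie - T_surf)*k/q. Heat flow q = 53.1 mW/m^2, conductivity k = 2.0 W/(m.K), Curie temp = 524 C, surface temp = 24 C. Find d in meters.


T_Curie - T_surf = 524 - 24 = 500 C
Convert q to W/m^2: 53.1 mW/m^2 = 0.0531 W/m^2
d = 500 * 2.0 / 0.0531 = 18832.39 m

18832.39


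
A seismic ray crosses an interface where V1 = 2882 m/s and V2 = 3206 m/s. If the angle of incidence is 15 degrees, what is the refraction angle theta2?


sin(theta1) = sin(15 deg) = 0.258819
sin(theta2) = V2/V1 * sin(theta1) = 3206/2882 * 0.258819 = 0.287916
theta2 = arcsin(0.287916) = 16.7332 degrees

16.7332


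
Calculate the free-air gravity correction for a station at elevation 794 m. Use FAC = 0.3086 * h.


FAC = 0.3086 * h
= 0.3086 * 794
= 245.0284 mGal

245.0284


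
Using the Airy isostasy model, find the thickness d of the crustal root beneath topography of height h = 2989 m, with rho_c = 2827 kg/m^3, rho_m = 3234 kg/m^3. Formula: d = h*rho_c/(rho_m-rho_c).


rho_m - rho_c = 3234 - 2827 = 407
d = 2989 * 2827 / 407
= 8449903 / 407
= 20761.43 m

20761.43


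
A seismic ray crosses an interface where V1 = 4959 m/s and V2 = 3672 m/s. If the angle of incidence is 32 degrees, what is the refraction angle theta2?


sin(theta1) = sin(32 deg) = 0.529919
sin(theta2) = V2/V1 * sin(theta1) = 3672/4959 * 0.529919 = 0.39239
theta2 = arcsin(0.39239) = 23.1033 degrees

23.1033


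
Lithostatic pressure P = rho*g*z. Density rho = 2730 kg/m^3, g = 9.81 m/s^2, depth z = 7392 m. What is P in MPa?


P = rho * g * z / 1e6
= 2730 * 9.81 * 7392 / 1e6
= 197967369.6 / 1e6
= 197.9674 MPa

197.9674


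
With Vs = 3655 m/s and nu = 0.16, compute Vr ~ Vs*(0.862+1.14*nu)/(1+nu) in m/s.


Numerator factor = 0.862 + 1.14*0.16 = 1.0444
Denominator = 1 + 0.16 = 1.16
Vr = 3655 * 1.0444 / 1.16 = 3290.76 m/s

3290.76


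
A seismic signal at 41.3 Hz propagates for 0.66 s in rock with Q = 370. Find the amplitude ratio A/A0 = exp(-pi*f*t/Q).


pi*f*t/Q = pi*41.3*0.66/370 = 0.231442
A/A0 = exp(-0.231442) = 0.793389

0.793389


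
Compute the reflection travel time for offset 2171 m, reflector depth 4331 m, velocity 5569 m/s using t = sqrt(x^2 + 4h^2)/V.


x^2 + 4h^2 = 2171^2 + 4*4331^2 = 4713241 + 75030244 = 79743485
sqrt(79743485) = 8929.9208
t = 8929.9208 / 5569 = 1.6035 s

1.6035


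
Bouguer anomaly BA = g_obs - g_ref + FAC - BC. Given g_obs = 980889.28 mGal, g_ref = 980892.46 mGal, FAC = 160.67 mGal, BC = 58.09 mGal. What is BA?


BA = g_obs - g_ref + FAC - BC
= 980889.28 - 980892.46 + 160.67 - 58.09
= 99.4 mGal

99.4


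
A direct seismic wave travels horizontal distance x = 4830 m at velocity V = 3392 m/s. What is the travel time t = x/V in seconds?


t = x / V
= 4830 / 3392
= 1.4239 s

1.4239


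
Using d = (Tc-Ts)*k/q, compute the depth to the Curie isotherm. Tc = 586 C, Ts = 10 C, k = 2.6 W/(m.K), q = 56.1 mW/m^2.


T_Curie - T_surf = 586 - 10 = 576 C
Convert q to W/m^2: 56.1 mW/m^2 = 0.0561 W/m^2
d = 576 * 2.6 / 0.0561 = 26695.19 m

26695.19
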